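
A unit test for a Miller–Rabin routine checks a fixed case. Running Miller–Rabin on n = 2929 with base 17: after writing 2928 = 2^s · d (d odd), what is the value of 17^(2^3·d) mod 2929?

1509

n − 1 = 2928 = 2^4 · 183, so s = 4 and d = 183.
x_0 = 17^183 mod 2929 = 1984.
x_1 = 1984^2 mod 2929 = 2609.
x_2 = 2609^2 mod 2929 = 2814.
x_3 = 2814^2 mod 2929 = 1509.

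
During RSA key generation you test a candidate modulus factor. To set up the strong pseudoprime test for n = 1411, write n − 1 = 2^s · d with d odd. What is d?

Halving: 1410 → 705; 705 is odd.
So 1410 = 2^1 · 705.

705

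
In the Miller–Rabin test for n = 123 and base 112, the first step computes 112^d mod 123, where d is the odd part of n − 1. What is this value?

52

n − 1 = 122 = 2^1 · 61, so s = 1 and d = 61.
112^61 mod 123 = 52.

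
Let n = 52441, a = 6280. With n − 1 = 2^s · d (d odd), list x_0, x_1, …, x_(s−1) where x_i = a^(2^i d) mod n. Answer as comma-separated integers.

n − 1 = 52440 = 2^3 · 6555, so s = 3 and d = 6555.
x_0 = 6280^6555 mod 52441 = 29998.
x_1 = 29998^2 mod 52441 = 44885.
x_2 = 44885^2 mod 52441 = 37328.

29998, 44885, 37328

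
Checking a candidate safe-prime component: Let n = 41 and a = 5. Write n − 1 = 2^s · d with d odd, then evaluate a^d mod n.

9

n − 1 = 40 = 2^3 · 5, so s = 3 and d = 5.
5^5 mod 41 = 9.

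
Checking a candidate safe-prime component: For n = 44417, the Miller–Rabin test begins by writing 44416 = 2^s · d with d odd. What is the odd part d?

347

Halving: 44416 → 22208 → 11104 → 5552 → 2776 → 1388 → 694 → 347; 347 is odd.
So 44416 = 2^7 · 347.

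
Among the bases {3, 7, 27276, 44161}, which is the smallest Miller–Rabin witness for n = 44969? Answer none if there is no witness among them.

n − 1 = 44968 = 2^3 · 5621, so s = 3 and d = 5621.
Base 3: x_0 = 3^5621 mod 44969 = 30351. x_0 is neither 1 nor 44968, so continue squaring. x_1 = 30351^2 mod 44969 = 38205. x_2 = 38205^2 mod 44969 = 18223. Reached i = s−1 = 2 without hitting −1: 3 is a Miller–Rabin witness and 44969 is composite.
Base 7: x_0 = 7^5621 mod 44969 = 25878. x_0 is neither 1 nor 44968, so continue squaring. x_1 = 25878^2 mod 44969 = 37505. x_2 = 37505^2 mod 44969 = 39674. Reached i = s−1 = 2 without hitting −1: 7 is a Miller–Rabin witness and 44969 is composite.
Base 27276: x_0 = 27276^5621 mod 44969 = 25139. x_0 is neither 1 nor 44968, so continue squaring. x_1 = 25139^2 mod 44969 = 19964. x_2 = 19964^2 mod 44969 = 1049. Reached i = s−1 = 2 without hitting −1: 27276 is a Miller–Rabin witness and 44969 is composite.
Base 44161: x_0 = 44161^5621 mod 44969 = 21568. x_0 is neither 1 nor 44968, so continue squaring. x_1 = 21568^2 mod 44969 = 19288. x_2 = 19288^2 mod 44969 = 43376. Reached i = s−1 = 2 without hitting −1: 44161 is a Miller–Rabin witness and 44969 is composite.
The smallest witness among the given bases is 3.

3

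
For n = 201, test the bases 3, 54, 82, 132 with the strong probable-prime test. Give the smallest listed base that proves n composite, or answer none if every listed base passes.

3

n − 1 = 200 = 2^3 · 25, so s = 3 and d = 25.
Base 3: x_0 = 3^25 mod 201 = 27. x_0 is neither 1 nor 200, so continue squaring. x_1 = 27^2 mod 201 = 126. x_2 = 126^2 mod 201 = 198. Reached i = s−1 = 2 without hitting −1: 3 is a Miller–Rabin witness and 201 is composite.
Base 54: x_0 = 54^25 mod 201 = 183. x_0 is neither 1 nor 200, so continue squaring. x_1 = 183^2 mod 201 = 123. x_2 = 123^2 mod 201 = 54. Reached i = s−1 = 2 without hitting −1: 54 is a Miller–Rabin witness and 201 is composite.
Base 82: x_0 = 82^25 mod 201 = 25. x_0 is neither 1 nor 200, so continue squaring. x_1 = 25^2 mod 201 = 22. x_2 = 22^2 mod 201 = 82. Reached i = s−1 = 2 without hitting −1: 82 is a Miller–Rabin witness and 201 is composite.
Base 132: x_0 = 132^25 mod 201 = 39. x_0 is neither 1 nor 200, so continue squaring. x_1 = 39^2 mod 201 = 114. x_2 = 114^2 mod 201 = 132. Reached i = s−1 = 2 without hitting −1: 132 is a Miller–Rabin witness and 201 is composite.
The smallest witness among the given bases is 3.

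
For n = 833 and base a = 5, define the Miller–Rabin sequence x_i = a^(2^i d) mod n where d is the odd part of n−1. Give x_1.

n − 1 = 832 = 2^6 · 13, so s = 6 and d = 13.
Repeated squaring mod 833: 5^1 ≡ 5, 5^2 ≡ 25, 5^4 ≡ 625, 5^8 ≡ 781.
13 = 8 + 4 + 1, so 5^13 ≡ 781·625·5 ≡ 768 (mod 833).
x_0 = 768.
x_1 = 768^2 mod 833 = 60.

60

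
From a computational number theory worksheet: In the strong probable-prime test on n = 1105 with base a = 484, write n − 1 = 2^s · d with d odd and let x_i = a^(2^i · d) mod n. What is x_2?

781

n − 1 = 1104 = 2^4 · 69, so s = 4 and d = 69.
x_0 = 484^69 mod 1105 = 859.
x_1 = 859^2 mod 1105 = 846.
x_2 = 846^2 mod 1105 = 781.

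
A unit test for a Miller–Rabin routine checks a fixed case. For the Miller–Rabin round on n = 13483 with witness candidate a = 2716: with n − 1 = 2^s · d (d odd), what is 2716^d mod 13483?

n − 1 = 13482 = 2^1 · 6741, so s = 1 and d = 6741.
By repeated squaring, 2716^6741 ≡ 12028 (mod 13483).

12028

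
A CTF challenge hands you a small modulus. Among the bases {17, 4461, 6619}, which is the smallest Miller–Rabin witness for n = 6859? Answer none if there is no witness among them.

17

n − 1 = 6858 = 2^1 · 3429, so s = 1 and d = 3429.
Base 17: x_0 = 17^3429 mod 6859 = 4276. x_0 ∉ {1, 6858} and s = 1, so 17 is a Miller–Rabin witness and 6859 is composite.
Base 4461: x_0 = 4461^3429 mod 6859 = 4122. x_0 ∉ {1, 6858} and s = 1, so 4461 is a Miller–Rabin witness and 6859 is composite.
Base 6619: x_0 = 6619^3429 mod 6859 = 3288. x_0 ∉ {1, 6858} and s = 1, so 6619 is a Miller–Rabin witness and 6859 is composite.
The smallest witness among the given bases is 17.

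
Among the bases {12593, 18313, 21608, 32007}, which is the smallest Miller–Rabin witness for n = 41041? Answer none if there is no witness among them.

12593

n − 1 = 41040 = 2^4 · 2565, so s = 4 and d = 2565.
Base 12593: x_0 = 12593^2565 mod 41041 = 4291. x_0 is neither 1 nor 41040, so continue squaring. x_1 = 4291^2 mod 41041 = 26313. x_2 = 26313^2 mod 41041 = 12299. x_3 = 12299^2 mod 41041 = 29316. Reached i = s−1 = 3 without hitting −1: 12593 is a Miller–Rabin witness and 41041 is composite.
Base 18313: x_0 = 18313^2565 mod 41041 = 8009. x_0 is neither 1 nor 41040, so continue squaring. x_1 = 8009^2 mod 41041 = 38039. x_2 = 38039^2 mod 41041 = 24025. x_3 = 24025^2 mod 41041 = 1. x_3 = 1 but x_2 ≠ ±1, a nontrivial square root of 1 — 18313 is a witness and 41041 is composite.
Base 21608: x_0 = 21608^2565 mod 41041 = 11276. x_0 is neither 1 nor 41040, so continue squaring. x_1 = 11276^2 mod 41041 = 3158. x_2 = 3158^2 mod 41041 = 1. x_2 = 1 but x_1 ≠ ±1, a nontrivial square root of 1 — 21608 is a witness and 41041 is composite.
Base 32007: x_0 = 32007^2565 mod 41041 = 21867. x_0 is neither 1 nor 41040, so continue squaring. x_1 = 21867^2 mod 41041 = 38039. x_2 = 38039^2 mod 41041 = 24025. x_3 = 24025^2 mod 41041 = 1. x_3 = 1 but x_2 ≠ ±1, a nontrivial square root of 1 — 32007 is a witness and 41041 is composite.
The smallest witness among the given bases is 12593.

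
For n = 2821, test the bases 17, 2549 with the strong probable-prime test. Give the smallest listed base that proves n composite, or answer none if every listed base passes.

n − 1 = 2820 = 2^2 · 705, so s = 2 and d = 705.
Base 17: x_0 = 17^705 mod 2821 = 2820. x_0 = 2820 ≡ −1, so 17 is not a witness.
Base 2549: x_0 = 2549^705 mod 2821 = 1. x_0 = 1, so 2549 is not a witness.
No listed base is a witness for 2821.

none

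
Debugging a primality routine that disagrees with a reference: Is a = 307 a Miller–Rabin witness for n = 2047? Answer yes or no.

yes

n − 1 = 2046 = 2^1 · 1023, so s = 1 and d = 1023.
x_0 = 307^1023 mod 2047 = 1657.
x_0 ∉ {1, 2046} and s = 1, so 307 is a Miller–Rabin witness and 2047 is composite.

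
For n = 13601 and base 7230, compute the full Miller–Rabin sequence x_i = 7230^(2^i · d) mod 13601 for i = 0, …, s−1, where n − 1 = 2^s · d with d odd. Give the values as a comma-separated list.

n − 1 = 13600 = 2^5 · 425, so s = 5 and d = 425.
x_0 = 7230^425 mod 13601 = 13432.
x_1 = 13432^2 mod 13601 = 1359.
x_2 = 1359^2 mod 13601 = 10746.
x_3 = 10746^2 mod 13601 = 4026.
x_4 = 4026^2 mod 13601 = 9885.

13432, 1359, 10746, 4026, 9885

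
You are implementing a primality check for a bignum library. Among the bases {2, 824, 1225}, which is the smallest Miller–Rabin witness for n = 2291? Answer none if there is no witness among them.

2

n − 1 = 2290 = 2^1 · 1145, so s = 1 and d = 1145.
Base 2: x_0 = 2^1145 mod 2291 = 1374. x_0 ∉ {1, 2290} and s = 1, so 2 is a Miller–Rabin witness and 2291 is composite.
Base 824: x_0 = 824^1145 mod 2291 = 1317. x_0 ∉ {1, 2290} and s = 1, so 824 is a Miller–Rabin witness and 2291 is composite.
Base 1225: x_0 = 1225^1145 mod 2291 = 1473. x_0 ∉ {1, 2290} and s = 1, so 1225 is a Miller–Rabin witness and 2291 is composite.
The smallest witness among the given bases is 2.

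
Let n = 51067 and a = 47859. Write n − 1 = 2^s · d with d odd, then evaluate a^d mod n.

n − 1 = 51066 = 2^1 · 25533, so s = 1 and d = 25533.
By repeated squaring, 47859^25533 ≡ 34951 (mod 51067).

34951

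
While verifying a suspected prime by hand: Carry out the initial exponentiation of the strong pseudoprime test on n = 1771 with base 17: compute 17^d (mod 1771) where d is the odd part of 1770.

n − 1 = 1770 = 2^1 · 885, so s = 1 and d = 885.
By repeated squaring, 17^885 ≡ 1539 (mod 1771).

1539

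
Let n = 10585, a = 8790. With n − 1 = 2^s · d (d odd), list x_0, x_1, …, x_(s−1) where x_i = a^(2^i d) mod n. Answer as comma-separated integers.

1085, 2290, 4525

n − 1 = 10584 = 2^3 · 1323, so s = 3 and d = 1323.
x_0 = 8790^1323 mod 10585 = 1085.
x_1 = 1085^2 mod 10585 = 2290.
x_2 = 2290^2 mod 10585 = 4525.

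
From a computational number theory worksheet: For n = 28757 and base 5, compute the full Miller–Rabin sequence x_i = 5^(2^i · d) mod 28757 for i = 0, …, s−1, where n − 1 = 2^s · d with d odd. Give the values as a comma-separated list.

23175, 14893

n − 1 = 28756 = 2^2 · 7189, so s = 2 and d = 7189.
x_0 = 5^7189 mod 28757 = 23175.
x_1 = 23175^2 mod 28757 = 14893.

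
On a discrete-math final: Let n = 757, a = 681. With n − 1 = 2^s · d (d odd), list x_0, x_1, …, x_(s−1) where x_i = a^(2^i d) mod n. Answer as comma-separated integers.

n − 1 = 756 = 2^2 · 189, so s = 2 and d = 189.
x_0 = 681^189 mod 757 = 756.
x_1 = 756^2 mod 757 = 1.

756, 1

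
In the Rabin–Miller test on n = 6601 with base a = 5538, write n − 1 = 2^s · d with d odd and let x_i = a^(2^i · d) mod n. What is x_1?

n − 1 = 6600 = 2^3 · 825, so s = 3 and d = 825.
By repeated squaring, 5538^825 ≡ 2094 (mod 6601).
x_0 = 2094.
x_1 = 2094^2 mod 6601 = 1772.

1772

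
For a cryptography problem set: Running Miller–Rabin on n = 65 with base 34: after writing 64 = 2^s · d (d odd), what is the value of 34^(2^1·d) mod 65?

n − 1 = 64 = 2^6 · 1, so s = 6 and d = 1.
x_0 = 34^1 mod 65 = 34.
x_1 = 34^2 mod 65 = 51.

51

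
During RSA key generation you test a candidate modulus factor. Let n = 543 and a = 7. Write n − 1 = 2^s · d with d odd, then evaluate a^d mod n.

355

n − 1 = 542 = 2^1 · 271, so s = 1 and d = 271.
7^271 mod 543 = 355.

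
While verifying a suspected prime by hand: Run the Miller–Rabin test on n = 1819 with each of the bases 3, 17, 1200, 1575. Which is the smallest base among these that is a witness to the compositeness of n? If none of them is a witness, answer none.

3

n − 1 = 1818 = 2^1 · 909, so s = 1 and d = 909.
Base 3: x_0 = 3^909 mod 1819 = 1746. x_0 ∉ {1, 1818} and s = 1, so 3 is a Miller–Rabin witness and 1819 is composite.
Base 17: x_0 = 17^909 mod 1819 = 238. x_0 ∉ {1, 1818} and s = 1, so 17 is a Miller–Rabin witness and 1819 is composite.
Base 1200: x_0 = 1200^909 mod 1819 = 1082. x_0 ∉ {1, 1818} and s = 1, so 1200 is a Miller–Rabin witness and 1819 is composite.
Base 1575: x_0 = 1575^909 mod 1819 = 7. x_0 ∉ {1, 1818} and s = 1, so 1575 is a Miller–Rabin witness and 1819 is composite.
The smallest witness among the given bases is 3.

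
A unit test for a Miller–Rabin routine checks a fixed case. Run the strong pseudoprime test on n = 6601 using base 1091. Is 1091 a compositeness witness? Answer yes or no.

n − 1 = 6600 = 2^3 · 825, so s = 3 and d = 825.
x_0 = 1091^825 mod 6601 = 6600.
x_0 = 6600 ≡ −1, so 1091 is not a witness.

no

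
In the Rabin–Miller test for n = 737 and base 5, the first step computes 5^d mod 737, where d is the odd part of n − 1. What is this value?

675

n − 1 = 736 = 2^5 · 23, so s = 5 and d = 23.
5^23 mod 737 = 675.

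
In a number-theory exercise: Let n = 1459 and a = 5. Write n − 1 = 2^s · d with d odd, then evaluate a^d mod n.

n − 1 = 1458 = 2^1 · 729, so s = 1 and d = 729.
5^729 mod 1459 = 1.

1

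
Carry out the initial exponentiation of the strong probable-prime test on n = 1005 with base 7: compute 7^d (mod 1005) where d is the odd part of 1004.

n − 1 = 1004 = 2^2 · 251, so s = 2 and d = 251.
7^251 mod 1005 = 988.

988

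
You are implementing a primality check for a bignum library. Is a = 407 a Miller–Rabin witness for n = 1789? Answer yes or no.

no

n − 1 = 1788 = 2^2 · 447, so s = 2 and d = 447.
Repeated squaring mod 1789: 407^1 ≡ 407, 407^2 ≡ 1061, 407^4 ≡ 440, 407^8 ≡ 388, 407^16 ≡ 268, 407^32 ≡ 264, 407^64 ≡ 1714, 407^128 ≡ 258, 407^256 ≡ 371.
447 = 256 + 128 + 32 + 16 + 8 + 4 + 2 + 1, so 407^447 ≡ 371·258·264·268·388·440·1061·407 ≡ 1 (mod 1789).
x_0 = 407^447 mod 1789 = 1.
x_0 = 1, so 407 is not a witness.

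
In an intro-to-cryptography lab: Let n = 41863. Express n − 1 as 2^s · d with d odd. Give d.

Halving: 41862 → 20931; 20931 is odd.
So 41862 = 2^1 · 20931.

20931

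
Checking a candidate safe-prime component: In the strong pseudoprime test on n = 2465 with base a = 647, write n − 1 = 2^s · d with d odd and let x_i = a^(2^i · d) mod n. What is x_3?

n − 1 = 2464 = 2^5 · 77, so s = 5 and d = 77.
x_0 = 647^77 mod 2465 = 1072.
x_1 = 1072^2 mod 2465 = 494.
x_2 = 494^2 mod 2465 = 1.
x_3 = 1^2 mod 2465 = 1.

1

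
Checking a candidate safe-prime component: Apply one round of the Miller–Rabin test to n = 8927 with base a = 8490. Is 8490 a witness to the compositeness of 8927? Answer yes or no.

yes

n − 1 = 8926 = 2^1 · 4463, so s = 1 and d = 4463.
By repeated squaring, 8490^4463 ≡ 8008 (mod 8927).
x_0 = 8490^4463 mod 8927 = 8008.
x_0 ∉ {1, 8926} and s = 1, so 8490 is a Miller–Rabin witness and 8927 is composite.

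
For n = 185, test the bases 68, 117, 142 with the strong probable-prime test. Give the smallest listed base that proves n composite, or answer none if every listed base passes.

none

n − 1 = 184 = 2^3 · 23, so s = 3 and d = 23.
Base 68: x_0 = 68^23 mod 185 = 117. x_0 is neither 1 nor 184, so continue squaring. x_1 = 117^2 mod 185 = 184. x_1 ≡ −1, so 68 is not a witness.
Base 117: x_0 = 117^23 mod 185 = 68. x_0 is neither 1 nor 184, so continue squaring. x_1 = 68^2 mod 185 = 184. x_1 ≡ −1, so 117 is not a witness.
Base 142: x_0 = 142^23 mod 185 = 43. x_0 is neither 1 nor 184, so continue squaring. x_1 = 43^2 mod 185 = 184. x_1 ≡ −1, so 142 is not a witness.
No listed base is a witness for 185.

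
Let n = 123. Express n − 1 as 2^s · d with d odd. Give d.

61

Halving: 122 → 61; 61 is odd.
So 122 = 2^1 · 61.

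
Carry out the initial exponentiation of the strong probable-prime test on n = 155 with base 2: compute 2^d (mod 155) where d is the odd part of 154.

97

n − 1 = 154 = 2^1 · 77, so s = 1 and d = 77.
By repeated squaring, 2^77 ≡ 97 (mod 155).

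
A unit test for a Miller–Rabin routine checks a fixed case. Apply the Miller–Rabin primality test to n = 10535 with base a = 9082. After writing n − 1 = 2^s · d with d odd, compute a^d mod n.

n − 1 = 10534 = 2^1 · 5267, so s = 1 and d = 5267.
Repeated squaring mod 10535: 9082^1 ≡ 9082, 9082^2 ≡ 4209, 9082^4 ≡ 6346, 9082^8 ≡ 6946, 9082^16 ≡ 7151, 9082^32 ≡ 10446, 9082^64 ≡ 7921, 9082^128 ≡ 6316, 9082^256 ≡ 6346, 9082^512 ≡ 6946, 9082^1024 ≡ 7151, 9082^2048 ≡ 10446, 9082^4096 ≡ 7921.
5267 = 4096 + 1024 + 128 + 16 + 2 + 1, so 9082^5267 ≡ 7921·7151·6316·7151·4209·9082 ≡ 3428 (mod 10535).

3428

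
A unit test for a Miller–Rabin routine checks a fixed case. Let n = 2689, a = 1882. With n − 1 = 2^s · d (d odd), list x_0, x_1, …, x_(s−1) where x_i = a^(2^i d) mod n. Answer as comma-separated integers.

686, 21, 441, 873, 1142, 2688, 1

n − 1 = 2688 = 2^7 · 21, so s = 7 and d = 21.
x_0 = 1882^21 mod 2689 = 686.
x_1 = 686^2 mod 2689 = 21.
x_2 = 21^2 mod 2689 = 441.
x_3 = 441^2 mod 2689 = 873.
x_4 = 873^2 mod 2689 = 1142.
x_5 = 1142^2 mod 2689 = 2688.
x_6 = 2688^2 mod 2689 = 1.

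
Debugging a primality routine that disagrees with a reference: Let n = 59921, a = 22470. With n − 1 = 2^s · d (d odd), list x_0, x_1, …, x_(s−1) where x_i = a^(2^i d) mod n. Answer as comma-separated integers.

n − 1 = 59920 = 2^4 · 3745, so s = 4 and d = 3745.
x_0 = 22470^3745 mod 59921 = 3390.
x_1 = 3390^2 mod 59921 = 47189.
x_2 = 47189^2 mod 59921 = 17519.
x_3 = 17519^2 mod 59921 = 59920.

3390, 47189, 17519, 59920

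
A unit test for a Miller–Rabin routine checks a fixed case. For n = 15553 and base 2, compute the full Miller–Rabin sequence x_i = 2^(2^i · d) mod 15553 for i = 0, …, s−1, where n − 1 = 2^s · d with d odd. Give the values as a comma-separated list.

12390, 3990, 9381, 4287, 10276, 6859

n − 1 = 15552 = 2^6 · 243, so s = 6 and d = 243.
x_0 = 2^243 mod 15553 = 12390.
x_1 = 12390^2 mod 15553 = 3990.
x_2 = 3990^2 mod 15553 = 9381.
x_3 = 9381^2 mod 15553 = 4287.
x_4 = 4287^2 mod 15553 = 10276.
x_5 = 10276^2 mod 15553 = 6859.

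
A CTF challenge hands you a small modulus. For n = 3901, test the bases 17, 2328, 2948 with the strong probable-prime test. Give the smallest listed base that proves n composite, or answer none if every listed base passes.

n − 1 = 3900 = 2^2 · 975, so s = 2 and d = 975.
Base 17: x_0 = 17^975 mod 3901 = 3217. x_0 is neither 1 nor 3900, so continue squaring. x_1 = 3217^2 mod 3901 = 3637. Reached i = s−1 = 1 without hitting −1: 17 is a Miller–Rabin witness and 3901 is composite.
Base 2328: x_0 = 2328^975 mod 3901 = 2775. x_0 is neither 1 nor 3900, so continue squaring. x_1 = 2775^2 mod 3901 = 51. Reached i = s−1 = 1 without hitting −1: 2328 is a Miller–Rabin witness and 3901 is composite.
Base 2948: x_0 = 2948^975 mod 3901 = 2339. x_0 is neither 1 nor 3900, so continue squaring. x_1 = 2339^2 mod 3901 = 1719. Reached i = s−1 = 1 without hitting −1: 2948 is a Miller–Rabin witness and 3901 is composite.
The smallest witness among the given bases is 17.

17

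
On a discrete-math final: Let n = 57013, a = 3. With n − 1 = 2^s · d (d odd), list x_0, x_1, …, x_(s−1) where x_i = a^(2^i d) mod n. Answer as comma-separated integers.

n − 1 = 57012 = 2^2 · 14253, so s = 2 and d = 14253.
x_0 = 3^14253 mod 57013 = 33115.
x_1 = 33115^2 mod 57013 = 15183.

33115, 15183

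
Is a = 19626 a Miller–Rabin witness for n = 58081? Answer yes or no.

no

n − 1 = 58080 = 2^5 · 1815, so s = 5 and d = 1815.
x_0 = 19626^1815 mod 58081 = 23989.
x_0 is neither 1 nor 58080, so continue squaring.
x_1 = 23989^2 mod 58081 = 5573.
x_2 = 5573^2 mod 58081 = 43075.
x_3 = 43075^2 mod 58081 = 58080.
x_3 ≡ −1, so 19626 is not a witness.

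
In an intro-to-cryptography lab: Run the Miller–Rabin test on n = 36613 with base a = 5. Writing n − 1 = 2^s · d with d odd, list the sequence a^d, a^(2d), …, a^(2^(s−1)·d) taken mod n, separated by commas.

818, 10090

n − 1 = 36612 = 2^2 · 9153, so s = 2 and d = 9153.
x_0 = 5^9153 mod 36613 = 818.
x_1 = 818^2 mod 36613 = 10090.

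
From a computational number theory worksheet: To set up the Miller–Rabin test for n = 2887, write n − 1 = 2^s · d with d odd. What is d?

Halving: 2886 → 1443; 1443 is odd.
So 2886 = 2^1 · 1443.

1443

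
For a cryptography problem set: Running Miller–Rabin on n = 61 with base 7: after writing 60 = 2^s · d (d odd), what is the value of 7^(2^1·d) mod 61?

60

n − 1 = 60 = 2^2 · 15, so s = 2 and d = 15.
x_0 = 7^15 mod 61 = 11.
x_1 = 11^2 mod 61 = 60.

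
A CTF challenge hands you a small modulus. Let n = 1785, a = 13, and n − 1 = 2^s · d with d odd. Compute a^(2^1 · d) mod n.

169

n − 1 = 1784 = 2^3 · 223, so s = 3 and d = 223.
x_0 = 13^223 mod 1785 = 412.
x_1 = 412^2 mod 1785 = 169.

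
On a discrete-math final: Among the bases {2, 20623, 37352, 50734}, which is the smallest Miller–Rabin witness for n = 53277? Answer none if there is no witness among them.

2

n − 1 = 53276 = 2^2 · 13319, so s = 2 and d = 13319.
Base 2: x_0 = 2^13319 mod 53277 = 38861. x_0 is neither 1 nor 53276, so continue squaring. x_1 = 38861^2 mod 53277 = 40756. Reached i = s−1 = 1 without hitting −1: 2 is a Miller–Rabin witness and 53277 is composite.
Base 20623: x_0 = 20623^13319 mod 53277 = 38746. x_0 is neither 1 nor 53276, so continue squaring. x_1 = 38746^2 mod 53277 = 13210. Reached i = s−1 = 1 without hitting −1: 20623 is a Miller–Rabin witness and 53277 is composite.
Base 37352: x_0 = 37352^13319 mod 53277 = 39221. x_0 is neither 1 nor 53276, so continue squaring. x_1 = 39221^2 mod 53277 = 20020. Reached i = s−1 = 1 without hitting −1: 37352 is a Miller–Rabin witness and 53277 is composite.
Base 50734: x_0 = 50734^13319 mod 53277 = 29032. x_0 is neither 1 nor 53276, so continue squaring. x_1 = 29032^2 mod 53277 = 14884. Reached i = s−1 = 1 without hitting −1: 50734 is a Miller–Rabin witness and 53277 is composite.
The smallest witness among the given bases is 2.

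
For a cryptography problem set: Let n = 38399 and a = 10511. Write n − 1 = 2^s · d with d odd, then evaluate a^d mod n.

16413

n − 1 = 38398 = 2^1 · 19199, so s = 1 and d = 19199.
10511^19199 mod 38399 = 16413.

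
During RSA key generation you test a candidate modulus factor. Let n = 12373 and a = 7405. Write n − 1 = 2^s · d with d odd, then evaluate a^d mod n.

12372

n − 1 = 12372 = 2^2 · 3093, so s = 2 and d = 3093.
Repeated squaring mod 12373: 7405^1 ≡ 7405, 7405^2 ≡ 9262, 7405^4 ≡ 2635, 7405^8 ≡ 1972, 7405^16 ≡ 3662, 7405^32 ≡ 10285, 7405^64 ≡ 4448, 7405^128 ≡ 277, 7405^256 ≡ 2491, 7405^512 ≡ 6208, 7405^1024 ≡ 9742, 7405^2048 ≡ 5654.
3093 = 2048 + 1024 + 16 + 4 + 1, so 7405^3093 ≡ 5654·9742·3662·2635·7405 ≡ 12372 (mod 12373).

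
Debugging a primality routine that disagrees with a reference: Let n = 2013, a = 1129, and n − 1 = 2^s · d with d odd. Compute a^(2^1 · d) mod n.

829

n − 1 = 2012 = 2^2 · 503, so s = 2 and d = 503.
x_0 = 1129^503 mod 2013 = 970.
x_1 = 970^2 mod 2013 = 829.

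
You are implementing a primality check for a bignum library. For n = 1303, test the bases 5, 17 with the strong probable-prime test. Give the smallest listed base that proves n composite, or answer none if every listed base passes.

none

n − 1 = 1302 = 2^1 · 651, so s = 1 and d = 651.
Base 5: x_0 = 5^651 mod 1303 = 1302. x_0 = 1302 ≡ −1, so 5 is not a witness.
Base 17: x_0 = 17^651 mod 1303 = 1302. x_0 = 1302 ≡ −1, so 17 is not a witness.
No listed base is a witness for 1303.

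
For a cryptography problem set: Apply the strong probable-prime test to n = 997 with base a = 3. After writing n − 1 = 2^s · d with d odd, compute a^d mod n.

n − 1 = 996 = 2^2 · 249, so s = 2 and d = 249.
3^249 mod 997 = 996.

996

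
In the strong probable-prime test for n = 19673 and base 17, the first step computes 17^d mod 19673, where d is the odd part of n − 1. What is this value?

17269

n − 1 = 19672 = 2^3 · 2459, so s = 3 and d = 2459.
Repeated squaring mod 19673: 17^1 ≡ 17, 17^2 ≡ 289, 17^4 ≡ 4829, 17^8 ≡ 6736, 17^16 ≡ 7758, 17^32 ≡ 6857, 17^64 ≡ 19652, 17^128 ≡ 441, 17^256 ≡ 17424, 17^512 ≡ 2040, 17^1024 ≡ 10597, 17^2048 ≡ 2925.
2459 = 2048 + 256 + 128 + 16 + 8 + 2 + 1, so 17^2459 ≡ 2925·17424·441·7758·6736·289·17 ≡ 17269 (mod 19673).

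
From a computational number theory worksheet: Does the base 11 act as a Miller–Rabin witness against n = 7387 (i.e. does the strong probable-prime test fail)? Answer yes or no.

n − 1 = 7386 = 2^1 · 3693, so s = 1 and d = 3693.
Repeated squaring mod 7387: 11^1 ≡ 11, 11^2 ≡ 121, 11^4 ≡ 7254, 11^8 ≡ 2915, 11^16 ≡ 2175, 11^32 ≡ 2945, 11^64 ≡ 687, 11^128 ≡ 6588, 11^256 ≡ 3119, 11^512 ≡ 6869, 11^1024 ≡ 2392, 11^2048 ≡ 4126.
3693 = 2048 + 1024 + 512 + 64 + 32 + 8 + 4 + 1, so 11^3693 ≡ 4126·2392·6869·687·2945·2915·7254·11 ≡ 5896 (mod 7387).
x_0 = 11^3693 mod 7387 = 5896.
x_0 ∉ {1, 7386} and s = 1, so 11 is a Miller–Rabin witness and 7387 is composite.

yes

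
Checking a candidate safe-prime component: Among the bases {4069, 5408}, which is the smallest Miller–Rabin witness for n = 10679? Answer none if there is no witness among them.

n − 1 = 10678 = 2^1 · 5339, so s = 1 and d = 5339.
Base 4069: x_0 = 4069^5339 mod 10679 = 3296. x_0 ∉ {1, 10678} and s = 1, so 4069 is a Miller–Rabin witness and 10679 is composite.
Base 5408: x_0 = 5408^5339 mod 10679 = 3151. x_0 ∉ {1, 10678} and s = 1, so 5408 is a Miller–Rabin witness and 10679 is composite.
The smallest witness among the given bases is 4069.

4069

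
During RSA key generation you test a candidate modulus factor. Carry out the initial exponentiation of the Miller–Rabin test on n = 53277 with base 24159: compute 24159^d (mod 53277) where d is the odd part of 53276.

n − 1 = 53276 = 2^2 · 13319, so s = 2 and d = 13319.
By repeated squaring, 24159^13319 ≡ 29418 (mod 53277).

29418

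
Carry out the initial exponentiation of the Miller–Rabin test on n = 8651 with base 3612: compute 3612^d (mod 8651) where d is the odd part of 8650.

5657

n − 1 = 8650 = 2^1 · 4325, so s = 1 and d = 4325.
3612^4325 mod 8651 = 5657.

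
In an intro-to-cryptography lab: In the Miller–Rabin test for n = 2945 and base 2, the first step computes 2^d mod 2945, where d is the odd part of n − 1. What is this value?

1248

n − 1 = 2944 = 2^7 · 23, so s = 7 and d = 23.
By repeated squaring, 2^23 ≡ 1248 (mod 2945).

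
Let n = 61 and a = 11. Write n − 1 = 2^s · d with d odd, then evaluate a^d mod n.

n − 1 = 60 = 2^2 · 15, so s = 2 and d = 15.
By repeated squaring, 11^15 ≡ 50 (mod 61).

50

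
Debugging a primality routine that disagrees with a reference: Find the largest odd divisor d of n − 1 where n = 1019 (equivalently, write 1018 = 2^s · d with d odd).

Halving: 1018 → 509; 509 is odd.
So 1018 = 2^1 · 509.

509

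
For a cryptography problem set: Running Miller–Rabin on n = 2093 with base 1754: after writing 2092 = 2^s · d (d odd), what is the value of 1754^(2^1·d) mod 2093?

443

n − 1 = 2092 = 2^2 · 523, so s = 2 and d = 523.
x_0 = 1754^523 mod 2093 = 1208.
x_1 = 1208^2 mod 2093 = 443.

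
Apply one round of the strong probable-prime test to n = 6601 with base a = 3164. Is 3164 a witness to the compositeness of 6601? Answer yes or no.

yes

n − 1 = 6600 = 2^3 · 825, so s = 3 and d = 825.
Repeated squaring mod 6601: 3164^1 ≡ 3164, 3164^2 ≡ 3780, 3164^4 ≡ 3836, 3164^8 ≡ 1267, 3164^16 ≡ 1246, 3164^32 ≡ 1281, 3164^64 ≡ 3913, 3164^128 ≡ 3850, 3164^256 ≡ 3255, 3164^512 ≡ 420.
825 = 512 + 256 + 32 + 16 + 8 + 1, so 3164^825 ≡ 420·3255·1281·1246·1267·3164 ≡ 5866 (mod 6601).
x_0 = 3164^825 mod 6601 = 5866.
x_0 is neither 1 nor 6600, so continue squaring.
x_1 = 5866^2 mod 6601 = 5544.
x_2 = 5544^2 mod 6601 = 1680.
Reached i = s−1 = 2 without hitting −1: 3164 is a Miller–Rabin witness and 6601 is composite.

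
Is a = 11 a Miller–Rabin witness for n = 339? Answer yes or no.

yes

n − 1 = 338 = 2^1 · 169, so s = 1 and d = 169.
x_0 = 11^169 mod 339 = 11.
x_0 ∉ {1, 338} and s = 1, so 11 is a Miller–Rabin witness and 339 is composite.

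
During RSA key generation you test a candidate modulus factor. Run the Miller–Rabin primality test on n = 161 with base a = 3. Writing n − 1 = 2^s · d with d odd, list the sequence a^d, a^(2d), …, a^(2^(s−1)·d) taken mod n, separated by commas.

n − 1 = 160 = 2^5 · 5, so s = 5 and d = 5.
x_0 = 3^5 mod 161 = 82.
x_1 = 82^2 mod 161 = 123.
x_2 = 123^2 mod 161 = 156.
x_3 = 156^2 mod 161 = 25.
x_4 = 25^2 mod 161 = 142.

82, 123, 156, 25, 142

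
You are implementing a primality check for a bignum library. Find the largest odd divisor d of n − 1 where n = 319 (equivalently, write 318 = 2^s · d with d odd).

Halving: 318 → 159; 159 is odd.
So 318 = 2^1 · 159.

159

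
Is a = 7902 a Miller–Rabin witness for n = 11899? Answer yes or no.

no

n − 1 = 11898 = 2^1 · 5949, so s = 1 and d = 5949.
x_0 = 7902^5949 mod 11899 = 11898.
x_0 = 11898 ≡ −1, so 7902 is not a witness.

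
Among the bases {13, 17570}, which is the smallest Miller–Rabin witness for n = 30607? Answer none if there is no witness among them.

13

n − 1 = 30606 = 2^1 · 15303, so s = 1 and d = 15303.
Base 13: x_0 = 13^15303 mod 30607 = 29056. x_0 ∉ {1, 30606} and s = 1, so 13 is a Miller–Rabin witness and 30607 is composite.
Base 17570: x_0 = 17570^15303 mod 30607 = 28662. x_0 ∉ {1, 30606} and s = 1, so 17570 is a Miller–Rabin witness and 30607 is composite.
The smallest witness among the given bases is 13.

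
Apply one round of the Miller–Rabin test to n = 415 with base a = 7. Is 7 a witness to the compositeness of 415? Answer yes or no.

yes

n − 1 = 414 = 2^1 · 207, so s = 1 and d = 207.
Repeated squaring mod 415: 7^1 ≡ 7, 7^2 ≡ 49, 7^4 ≡ 326, 7^8 ≡ 36, 7^16 ≡ 51, 7^32 ≡ 111, 7^64 ≡ 286, 7^128 ≡ 41.
207 = 128 + 64 + 8 + 4 + 2 + 1, so 7^207 ≡ 41·286·36·326·49·7 ≡ 298 (mod 415).
x_0 = 7^207 mod 415 = 298.
x_0 ∉ {1, 414} and s = 1, so 7 is a Miller–Rabin witness and 415 is composite.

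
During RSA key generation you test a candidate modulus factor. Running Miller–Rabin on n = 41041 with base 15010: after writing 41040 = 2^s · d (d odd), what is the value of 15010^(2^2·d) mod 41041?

1

n − 1 = 41040 = 2^4 · 2565, so s = 4 and d = 2565.
x_0 = 15010^2565 mod 41041 = 29765.
x_1 = 29765^2 mod 41041 = 3158.
x_2 = 3158^2 mod 41041 = 1.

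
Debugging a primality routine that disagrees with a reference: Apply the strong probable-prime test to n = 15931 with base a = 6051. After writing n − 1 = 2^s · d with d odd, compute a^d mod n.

13082

n − 1 = 15930 = 2^1 · 7965, so s = 1 and d = 7965.
Repeated squaring mod 15931: 6051^1 ≡ 6051, 6051^2 ≡ 5163, 6051^4 ≡ 4006, 6051^8 ≡ 5519, 6051^16 ≡ 15220, 6051^32 ≡ 11660, 6051^64 ≡ 446, 6051^128 ≡ 7744, 6051^256 ≡ 5252, 6051^512 ≡ 6943, 6051^1024 ≡ 13974, 6051^2048 ≡ 6409, 6051^4096 ≡ 5163.
7965 = 4096 + 2048 + 1024 + 512 + 256 + 16 + 8 + 4 + 1, so 6051^7965 ≡ 5163·6409·13974·6943·5252·15220·5519·4006·6051 ≡ 13082 (mod 15931).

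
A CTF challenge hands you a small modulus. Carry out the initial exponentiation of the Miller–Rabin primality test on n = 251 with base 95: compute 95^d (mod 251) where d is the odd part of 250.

n − 1 = 250 = 2^1 · 125, so s = 1 and d = 125.
Repeated squaring mod 251: 95^1 ≡ 95, 95^2 ≡ 240, 95^4 ≡ 121, 95^8 ≡ 83, 95^16 ≡ 112, 95^32 ≡ 245, 95^64 ≡ 36.
125 = 64 + 32 + 16 + 8 + 4 + 1, so 95^125 ≡ 36·245·112·83·121·95 ≡ 250 (mod 251).

250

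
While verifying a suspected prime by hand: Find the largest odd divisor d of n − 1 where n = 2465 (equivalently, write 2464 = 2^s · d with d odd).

Halving: 2464 → 1232 → 616 → 308 → 154 → 77; 77 is odd.
So 2464 = 2^5 · 77.

77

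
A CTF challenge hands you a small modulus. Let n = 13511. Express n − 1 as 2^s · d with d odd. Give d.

6755

Halving: 13510 → 6755; 6755 is odd.
So 13510 = 2^1 · 6755.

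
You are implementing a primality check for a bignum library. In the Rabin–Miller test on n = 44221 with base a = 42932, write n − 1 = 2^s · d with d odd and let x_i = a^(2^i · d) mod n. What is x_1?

n − 1 = 44220 = 2^2 · 11055, so s = 2 and d = 11055.
Repeated squaring mod 44221: 42932^1 ≡ 42932, 42932^2 ≡ 25344, 42932^4 ≡ 8311, 42932^8 ≡ 43740, 42932^16 ≡ 10256, 42932^32 ≡ 27998, 42932^64 ≡ 26558, 42932^128 ≡ 2414, 42932^256 ≡ 34445, 42932^512 ≡ 8595, 42932^1024 ≡ 24955, 42932^2048 ≡ 31903, 42932^4096 ≡ 10873, 42932^8192 ≡ 19396.
11055 = 8192 + 2048 + 512 + 256 + 32 + 8 + 4 + 2 + 1, so 42932^11055 ≡ 19396·31903·8595·34445·27998·43740·8311·25344·42932 ≡ 44220 (mod 44221).
x_0 = 44220.
x_1 = 44220^2 mod 44221 = 1.

1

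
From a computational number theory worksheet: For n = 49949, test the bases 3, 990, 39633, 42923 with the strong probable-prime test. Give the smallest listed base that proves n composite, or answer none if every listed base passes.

n − 1 = 49948 = 2^2 · 12487, so s = 2 and d = 12487.
Base 3: x_0 = 3^12487 mod 49949 = 12273. x_0 is neither 1 nor 49948, so continue squaring. x_1 = 12273^2 mod 49949 = 30294. Reached i = s−1 = 1 without hitting −1: 3 is a Miller–Rabin witness and 49949 is composite.
Base 990: x_0 = 990^12487 mod 49949 = 23570. x_0 is neither 1 nor 49948, so continue squaring. x_1 = 23570^2 mod 49949 = 12122. Reached i = s−1 = 1 without hitting −1: 990 is a Miller–Rabin witness and 49949 is composite.
Base 39633: x_0 = 39633^12487 mod 49949 = 33684. x_0 is neither 1 nor 49948, so continue squaring. x_1 = 33684^2 mod 49949 = 20321. Reached i = s−1 = 1 without hitting −1: 39633 is a Miller–Rabin witness and 49949 is composite.
Base 42923: x_0 = 42923^12487 mod 49949 = 4438. x_0 is neither 1 nor 49948, so continue squaring. x_1 = 4438^2 mod 49949 = 15938. Reached i = s−1 = 1 without hitting −1: 42923 is a Miller–Rabin witness and 49949 is composite.
The smallest witness among the given bases is 3.

3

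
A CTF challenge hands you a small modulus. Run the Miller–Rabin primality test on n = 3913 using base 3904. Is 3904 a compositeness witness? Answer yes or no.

n − 1 = 3912 = 2^3 · 489, so s = 3 and d = 489.
x_0 = 3904^489 mod 3913 = 727.
x_0 is neither 1 nor 3912, so continue squaring.
x_1 = 727^2 mod 3913 = 274.
x_2 = 274^2 mod 3913 = 729.
Reached i = s−1 = 2 without hitting −1: 3904 is a Miller–Rabin witness and 3913 is composite.

yes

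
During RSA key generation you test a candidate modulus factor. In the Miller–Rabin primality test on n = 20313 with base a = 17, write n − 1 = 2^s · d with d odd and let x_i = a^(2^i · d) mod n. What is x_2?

16588

n − 1 = 20312 = 2^3 · 2539, so s = 3 and d = 2539.
x_0 = 17^2539 mod 20313 = 17558.
x_1 = 17558^2 mod 20313 = 13276.
x_2 = 13276^2 mod 20313 = 16588.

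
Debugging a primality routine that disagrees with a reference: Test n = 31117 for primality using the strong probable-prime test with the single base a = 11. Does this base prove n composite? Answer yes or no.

n − 1 = 31116 = 2^2 · 7779, so s = 2 and d = 7779.
By repeated squaring, 11^7779 ≡ 21052 (mod 31117).
x_0 = 11^7779 mod 31117 = 21052.
x_0 is neither 1 nor 31116, so continue squaring.
x_1 = 21052^2 mod 31117 = 18390.
Reached i = s−1 = 1 without hitting −1: 11 is a Miller–Rabin witness and 31117 is composite.

yes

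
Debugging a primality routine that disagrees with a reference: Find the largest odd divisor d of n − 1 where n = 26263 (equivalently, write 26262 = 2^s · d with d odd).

Halving: 26262 → 13131; 13131 is odd.
So 26262 = 2^1 · 13131.

13131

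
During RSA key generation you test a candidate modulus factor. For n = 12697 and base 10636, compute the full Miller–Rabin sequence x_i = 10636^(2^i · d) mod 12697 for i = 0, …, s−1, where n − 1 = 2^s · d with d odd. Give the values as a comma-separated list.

12381, 10977, 12696

n − 1 = 12696 = 2^3 · 1587, so s = 3 and d = 1587.
x_0 = 10636^1587 mod 12697 = 12381.
x_1 = 12381^2 mod 12697 = 10977.
x_2 = 10977^2 mod 12697 = 12696.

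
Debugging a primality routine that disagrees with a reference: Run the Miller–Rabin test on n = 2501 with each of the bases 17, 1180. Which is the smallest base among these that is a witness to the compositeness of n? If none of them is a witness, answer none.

n − 1 = 2500 = 2^2 · 625, so s = 2 and d = 625.
Base 17: x_0 = 17^625 mod 2501 = 1859. x_0 is neither 1 nor 2500, so continue squaring. x_1 = 1859^2 mod 2501 = 2000. Reached i = s−1 = 1 without hitting −1: 17 is a Miller–Rabin witness and 2501 is composite.
Base 1180: x_0 = 1180^625 mod 2501 = 1180. x_0 is neither 1 nor 2500, so continue squaring. x_1 = 1180^2 mod 2501 = 1844. Reached i = s−1 = 1 without hitting −1: 1180 is a Miller–Rabin witness and 2501 is composite.
The smallest witness among the given bases is 17.

17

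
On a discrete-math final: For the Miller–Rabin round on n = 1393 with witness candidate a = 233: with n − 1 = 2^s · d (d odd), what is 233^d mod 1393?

n − 1 = 1392 = 2^4 · 87, so s = 4 and d = 87.
Repeated squaring mod 1393: 233^1 ≡ 233, 233^2 ≡ 1355, 233^4 ≡ 51, 233^8 ≡ 1208, 233^16 ≡ 793, 233^32 ≡ 606, 233^64 ≡ 877.
87 = 64 + 16 + 4 + 2 + 1, so 233^87 ≡ 877·793·51·1355·233 ≡ 813 (mod 1393).

813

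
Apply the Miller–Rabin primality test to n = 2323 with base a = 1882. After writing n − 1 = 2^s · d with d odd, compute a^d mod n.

619

n − 1 = 2322 = 2^1 · 1161, so s = 1 and d = 1161.
1882^1161 mod 2323 = 619.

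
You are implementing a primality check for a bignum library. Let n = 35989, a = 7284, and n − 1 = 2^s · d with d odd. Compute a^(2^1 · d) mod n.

n − 1 = 35988 = 2^2 · 8997, so s = 2 and d = 8997.
x_0 = 7284^8997 mod 35989 = 31034.
x_1 = 31034^2 mod 35989 = 7527.

7527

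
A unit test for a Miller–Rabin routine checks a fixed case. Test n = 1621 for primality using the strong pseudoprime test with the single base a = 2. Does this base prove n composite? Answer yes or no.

no

n − 1 = 1620 = 2^2 · 405, so s = 2 and d = 405.
Repeated squaring mod 1621: 2^1 ≡ 2, 2^2 ≡ 4, 2^4 ≡ 16, 2^8 ≡ 256, 2^16 ≡ 696, 2^32 ≡ 1358, 2^64 ≡ 1087, 2^128 ≡ 1481, 2^256 ≡ 148.
405 = 256 + 128 + 16 + 4 + 1, so 2^405 ≡ 148·1481·696·16·2 ≡ 166 (mod 1621).
x_0 = 2^405 mod 1621 = 166.
x_0 is neither 1 nor 1620, so continue squaring.
x_1 = 166^2 mod 1621 = 1620.
x_1 ≡ −1, so 2 is not a witness.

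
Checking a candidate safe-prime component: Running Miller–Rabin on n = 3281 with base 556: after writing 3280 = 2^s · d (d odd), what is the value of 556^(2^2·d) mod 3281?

2325

n − 1 = 3280 = 2^4 · 205, so s = 4 and d = 205.
By repeated squaring, 556^205 ≡ 2292 (mod 3281).
x_0 = 2292.
x_1 = 2292^2 mod 3281 = 383.
x_2 = 383^2 mod 3281 = 2325.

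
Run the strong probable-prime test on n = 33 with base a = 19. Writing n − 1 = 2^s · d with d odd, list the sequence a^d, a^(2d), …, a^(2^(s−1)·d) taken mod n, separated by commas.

19, 31, 4, 16, 25

n − 1 = 32 = 2^5 · 1, so s = 5 and d = 1.
x_0 = 19^1 mod 33 = 19.
x_1 = 19^2 mod 33 = 31.
x_2 = 31^2 mod 33 = 4.
x_3 = 4^2 mod 33 = 16.
x_4 = 16^2 mod 33 = 25.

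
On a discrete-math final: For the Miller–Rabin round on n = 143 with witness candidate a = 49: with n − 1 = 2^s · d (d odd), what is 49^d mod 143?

82

n − 1 = 142 = 2^1 · 71, so s = 1 and d = 71.
49^71 mod 143 = 82.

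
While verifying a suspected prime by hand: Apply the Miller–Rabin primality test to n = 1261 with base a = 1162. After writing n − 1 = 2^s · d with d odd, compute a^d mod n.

8

n − 1 = 1260 = 2^2 · 315, so s = 2 and d = 315.
By repeated squaring, 1162^315 ≡ 8 (mod 1261).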